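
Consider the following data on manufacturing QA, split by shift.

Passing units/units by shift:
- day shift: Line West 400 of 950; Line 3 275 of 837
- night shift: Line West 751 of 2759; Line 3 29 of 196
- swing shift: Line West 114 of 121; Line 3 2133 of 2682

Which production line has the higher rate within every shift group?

Line West

Day shift: Line West 400/950 = 42.1%, Line 3 275/837 = 32.9% → Line West
Night shift: Line West 751/2759 = 27.2%, Line 3 29/196 = 14.8% → Line West
Swing shift: Line West 114/121 = 94.2%, Line 3 2133/2682 = 79.5% → Line West
Line West has the higher rate in all 3 groups.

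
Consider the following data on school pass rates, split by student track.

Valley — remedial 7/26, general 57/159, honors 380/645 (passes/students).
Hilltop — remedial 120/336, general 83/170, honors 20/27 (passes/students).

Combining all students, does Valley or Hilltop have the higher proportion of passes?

Valley

Remedial: Valley 7/26 = 26.9%, Hilltop 120/336 = 35.7% → Hilltop
General: Valley 57/159 = 35.8%, Hilltop 83/170 = 48.8% → Hilltop
Honors: Valley 380/645 = 58.9%, Hilltop 20/27 = 74.1% → Hilltop
Overall: Valley 444/830 = 53.5%, Hilltop 223/533 = 41.8% → Valley
(Hilltop wins every student group but Valley wins overall — Hilltop's students skew toward the low-rate remedial group.)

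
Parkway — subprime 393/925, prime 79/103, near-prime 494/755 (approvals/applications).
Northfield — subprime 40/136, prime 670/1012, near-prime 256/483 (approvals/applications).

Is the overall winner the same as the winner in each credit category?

No

Subprime: Parkway 393/925 = 42.5%, Northfield 40/136 = 29.4% → Parkway
Prime: Parkway 79/103 = 76.7%, Northfield 670/1012 = 66.2% → Parkway
Near-prime: Parkway 494/755 = 65.4%, Northfield 256/483 = 53.0% → Parkway
Overall: Parkway 966/1783 = 54.2%, Northfield 966/1631 = 59.2% → Northfield
Parkway wins each credit group but Northfield wins overall — the comparison reverses. Parkway's applications skew toward subprime, which has a lower base rate.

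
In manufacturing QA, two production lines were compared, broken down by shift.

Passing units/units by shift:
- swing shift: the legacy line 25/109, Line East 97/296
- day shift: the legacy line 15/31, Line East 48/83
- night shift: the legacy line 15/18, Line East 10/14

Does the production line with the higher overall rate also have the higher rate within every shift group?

No

Swing shift: the legacy line 25/109 = 22.9%, Line East 97/296 = 32.8% → Line East
Day shift: the legacy line 15/31 = 48.4%, Line East 48/83 = 57.8% → Line East
Night shift: the legacy line 15/18 = 83.3%, Line East 10/14 = 71.4% → the legacy line
Overall: the legacy line 55/158 = 34.8%, Line East 155/393 = 39.4% → Line East
Neither sweeps: the legacy line wins 1 of 3 groups, Line East wins 2. Line East wins overall but not every group — no Simpson reversal.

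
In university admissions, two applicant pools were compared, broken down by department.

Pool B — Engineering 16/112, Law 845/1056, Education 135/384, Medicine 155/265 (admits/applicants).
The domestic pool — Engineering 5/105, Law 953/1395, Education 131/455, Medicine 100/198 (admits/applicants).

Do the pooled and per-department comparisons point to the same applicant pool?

Engineering: Pool B 16/112 = 14.3%, the domestic pool 5/105 = 4.8% → Pool B
Law: Pool B 845/1056 = 80.0%, the domestic pool 953/1395 = 68.3% → Pool B
Education: Pool B 135/384 = 35.2%, the domestic pool 131/455 = 28.8% → Pool B
Medicine: Pool B 155/265 = 58.5%, the domestic pool 100/198 = 50.5% → Pool B
Overall: Pool B 1151/1817 = 63.3%, the domestic pool 1189/2153 = 55.2% → Pool B
Pool B wins overall and in every department group — no reversal.

Yes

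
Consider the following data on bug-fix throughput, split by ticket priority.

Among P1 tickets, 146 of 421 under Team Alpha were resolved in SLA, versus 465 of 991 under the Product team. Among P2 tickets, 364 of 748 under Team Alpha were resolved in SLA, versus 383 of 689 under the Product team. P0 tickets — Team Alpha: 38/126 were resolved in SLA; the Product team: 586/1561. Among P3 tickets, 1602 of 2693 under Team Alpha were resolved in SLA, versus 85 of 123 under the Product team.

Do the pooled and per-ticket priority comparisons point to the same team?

No

P1: Team Alpha 146/421 = 34.7%, the Product team 465/991 = 46.9% → the Product team
P2: Team Alpha 364/748 = 48.7%, the Product team 383/689 = 55.6% → the Product team
P0: Team Alpha 38/126 = 30.2%, the Product team 586/1561 = 37.5% → the Product team
P3: Team Alpha 1602/2693 = 59.5%, the Product team 85/123 = 69.1% → the Product team
Overall: Team Alpha 2150/3988 = 53.9%, the Product team 1519/3364 = 45.2% → Team Alpha
The Product team wins each ticket group but Team Alpha wins overall — the comparison reverses. The Product team's tickets skew toward P0, which has a lower base rate.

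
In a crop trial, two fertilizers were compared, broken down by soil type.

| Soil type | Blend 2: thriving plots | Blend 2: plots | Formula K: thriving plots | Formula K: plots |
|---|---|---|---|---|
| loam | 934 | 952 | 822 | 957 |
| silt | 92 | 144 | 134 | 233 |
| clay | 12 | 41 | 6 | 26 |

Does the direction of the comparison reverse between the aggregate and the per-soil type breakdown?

No

Loam: Blend 2 934/952 = 98.1%, Formula K 822/957 = 85.9% → Blend 2
Silt: Blend 2 92/144 = 63.9%, Formula K 134/233 = 57.5% → Blend 2
Clay: Blend 2 12/41 = 29.3%, Formula K 6/26 = 23.1% → Blend 2
Overall: Blend 2 1038/1137 = 91.3%, Formula K 962/1216 = 79.1% → Blend 2
Blend 2 wins overall and in every soil group — no reversal.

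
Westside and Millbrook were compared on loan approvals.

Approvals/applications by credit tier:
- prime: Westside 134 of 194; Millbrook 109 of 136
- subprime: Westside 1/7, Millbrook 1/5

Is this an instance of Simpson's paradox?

Prime: Westside 134/194 = 69.1%, Millbrook 109/136 = 80.1% → Millbrook
Subprime: Westside 1/7 = 14.3%, Millbrook 1/5 = 20.0% → Millbrook
Overall: Westside 135/201 = 67.2%, Millbrook 110/141 = 78.0% → Millbrook
Millbrook wins overall and in every credit group — no reversal.

No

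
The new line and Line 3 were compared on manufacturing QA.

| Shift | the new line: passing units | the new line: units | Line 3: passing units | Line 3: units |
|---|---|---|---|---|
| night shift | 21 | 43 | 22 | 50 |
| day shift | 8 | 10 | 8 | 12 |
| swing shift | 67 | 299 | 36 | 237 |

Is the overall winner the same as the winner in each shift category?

Yes

Night shift: the new line 21/43 = 48.8%, Line 3 22/50 = 44.0% → the new line
Day shift: the new line 8/10 = 80.0%, Line 3 8/12 = 66.7% → the new line
Swing shift: the new line 67/299 = 22.4%, Line 3 36/237 = 15.2% → the new line
Overall: the new line 96/352 = 27.3%, Line 3 66/299 = 22.1% → the new line
The new line wins overall and in every shift group — no reversal.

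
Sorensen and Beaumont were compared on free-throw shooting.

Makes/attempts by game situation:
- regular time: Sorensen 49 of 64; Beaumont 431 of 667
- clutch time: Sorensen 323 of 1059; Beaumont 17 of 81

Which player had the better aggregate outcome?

Regular time: Sorensen 49/64 = 76.6%, Beaumont 431/667 = 64.6% → Sorensen
Clutch time: Sorensen 323/1059 = 30.5%, Beaumont 17/81 = 21.0% → Sorensen
Overall: Sorensen 372/1123 = 33.1%, Beaumont 448/748 = 59.9% → Beaumont
(Sorensen wins every game group but Beaumont wins overall — Sorensen's attempts skew toward the low-rate clutch time group.)

Beaumont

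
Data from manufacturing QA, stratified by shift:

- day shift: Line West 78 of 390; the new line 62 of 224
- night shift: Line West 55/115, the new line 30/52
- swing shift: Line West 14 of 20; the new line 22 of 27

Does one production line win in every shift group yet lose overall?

No

Day shift: Line West 78/390 = 20.0%, the new line 62/224 = 27.7% → the new line
Night shift: Line West 55/115 = 47.8%, the new line 30/52 = 57.7% → the new line
Swing shift: Line West 14/20 = 70.0%, the new line 22/27 = 81.5% → the new line
Overall: Line West 147/525 = 28.0%, the new line 114/303 = 37.6% → the new line
The new line wins overall and in every shift group — no reversal.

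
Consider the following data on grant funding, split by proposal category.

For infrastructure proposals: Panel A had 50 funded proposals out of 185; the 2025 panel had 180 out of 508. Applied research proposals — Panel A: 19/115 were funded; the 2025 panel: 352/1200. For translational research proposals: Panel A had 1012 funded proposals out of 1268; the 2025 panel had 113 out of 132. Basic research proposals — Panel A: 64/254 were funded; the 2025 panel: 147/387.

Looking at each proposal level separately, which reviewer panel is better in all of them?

Infrastructure: Panel A 50/185 = 27.0%, the 2025 panel 180/508 = 35.4% → the 2025 panel
Applied research: Panel A 19/115 = 16.5%, the 2025 panel 352/1200 = 29.3% → the 2025 panel
Translational research: Panel A 1012/1268 = 79.8%, the 2025 panel 113/132 = 85.6% → the 2025 panel
Basic research: Panel A 64/254 = 25.2%, the 2025 panel 147/387 = 38.0% → the 2025 panel
The 2025 panel has the higher rate in all 4 groups.

the 2025 panel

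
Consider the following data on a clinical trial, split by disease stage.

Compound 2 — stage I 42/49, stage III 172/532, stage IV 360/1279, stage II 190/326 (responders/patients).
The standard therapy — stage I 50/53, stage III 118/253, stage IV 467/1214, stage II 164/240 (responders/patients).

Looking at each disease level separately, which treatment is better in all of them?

Stage I: Compound 2 42/49 = 85.7%, the standard therapy 50/53 = 94.3% → the standard therapy
Stage III: Compound 2 172/532 = 32.3%, the standard therapy 118/253 = 46.6% → the standard therapy
Stage IV: Compound 2 360/1279 = 28.1%, the standard therapy 467/1214 = 38.5% → the standard therapy
Stage II: Compound 2 190/326 = 58.3%, the standard therapy 164/240 = 68.3% → the standard therapy
The standard therapy has the higher rate in all 4 groups.

the standard therapy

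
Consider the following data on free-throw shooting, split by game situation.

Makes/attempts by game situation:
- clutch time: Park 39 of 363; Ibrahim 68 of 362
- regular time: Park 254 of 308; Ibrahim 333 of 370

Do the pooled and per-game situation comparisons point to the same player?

Clutch time: Park 39/363 = 10.7%, Ibrahim 68/362 = 18.8% → Ibrahim
Regular time: Park 254/308 = 82.5%, Ibrahim 333/370 = 90.0% → Ibrahim
Overall: Park 293/671 = 43.7%, Ibrahim 401/732 = 54.8% → Ibrahim
Ibrahim wins overall and in every game group — no reversal.

Yes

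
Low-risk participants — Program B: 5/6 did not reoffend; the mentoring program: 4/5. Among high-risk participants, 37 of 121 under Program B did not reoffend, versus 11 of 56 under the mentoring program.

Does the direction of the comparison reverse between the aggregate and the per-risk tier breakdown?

No

Low-risk: Program B 5/6 = 83.3%, the mentoring program 4/5 = 80.0% → Program B
High-risk: Program B 37/121 = 30.6%, the mentoring program 11/56 = 19.6% → Program B
Overall: Program B 42/127 = 33.1%, the mentoring program 15/61 = 24.6% → Program B
Program B wins overall and in every risk group — no reversal.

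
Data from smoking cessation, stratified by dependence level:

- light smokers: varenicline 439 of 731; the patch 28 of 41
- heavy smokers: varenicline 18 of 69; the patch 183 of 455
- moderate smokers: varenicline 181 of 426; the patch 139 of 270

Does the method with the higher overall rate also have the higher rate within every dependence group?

Light smokers: varenicline 439/731 = 60.1%, the patch 28/41 = 68.3% → the patch
Heavy smokers: varenicline 18/69 = 26.1%, the patch 183/455 = 40.2% → the patch
Moderate smokers: varenicline 181/426 = 42.5%, the patch 139/270 = 51.5% → the patch
Overall: varenicline 638/1226 = 52.0%, the patch 350/766 = 45.7% → varenicline
The patch wins each dependence group but varenicline wins overall — the comparison reverses. The patch's participants skew toward heavy smokers, which has a lower base rate.

No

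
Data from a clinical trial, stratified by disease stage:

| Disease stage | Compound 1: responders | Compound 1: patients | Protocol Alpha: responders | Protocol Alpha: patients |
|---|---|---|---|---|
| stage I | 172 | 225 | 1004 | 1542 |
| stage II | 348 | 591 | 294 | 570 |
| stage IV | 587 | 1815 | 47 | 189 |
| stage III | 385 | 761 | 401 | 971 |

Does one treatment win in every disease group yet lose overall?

Stage I: Compound 1 172/225 = 76.4%, Protocol Alpha 1004/1542 = 65.1% → Compound 1
Stage II: Compound 1 348/591 = 58.9%, Protocol Alpha 294/570 = 51.6% → Compound 1
Stage IV: Compound 1 587/1815 = 32.3%, Protocol Alpha 47/189 = 24.9% → Compound 1
Stage III: Compound 1 385/761 = 50.6%, Protocol Alpha 401/971 = 41.3% → Compound 1
Overall: Compound 1 1492/3392 = 44.0%, Protocol Alpha 1746/3272 = 53.4% → Protocol Alpha
Compound 1 wins each disease group but Protocol Alpha wins overall — the comparison reverses. Compound 1's patients skew toward stage IV, which has a lower base rate.

Yes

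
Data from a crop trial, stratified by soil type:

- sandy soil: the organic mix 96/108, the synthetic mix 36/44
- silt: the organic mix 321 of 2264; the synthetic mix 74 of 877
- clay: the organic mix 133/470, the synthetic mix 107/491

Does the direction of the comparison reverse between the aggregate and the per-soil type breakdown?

Sandy soil: the organic mix 96/108 = 88.9%, the synthetic mix 36/44 = 81.8% → the organic mix
Silt: the organic mix 321/2264 = 14.2%, the synthetic mix 74/877 = 8.4% → the organic mix
Clay: the organic mix 133/470 = 28.3%, the synthetic mix 107/491 = 21.8% → the organic mix
Overall: the organic mix 550/2842 = 19.4%, the synthetic mix 217/1412 = 15.4% → the organic mix
The organic mix wins overall and in every soil group — no reversal.

No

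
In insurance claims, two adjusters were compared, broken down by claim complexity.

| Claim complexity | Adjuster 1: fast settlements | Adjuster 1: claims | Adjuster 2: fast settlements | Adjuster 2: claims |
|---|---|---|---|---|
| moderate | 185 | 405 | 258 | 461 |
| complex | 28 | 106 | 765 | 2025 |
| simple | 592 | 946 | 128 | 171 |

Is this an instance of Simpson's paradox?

Moderate: Adjuster 1 185/405 = 45.7%, Adjuster 2 258/461 = 56.0% → Adjuster 2
Complex: Adjuster 1 28/106 = 26.4%, Adjuster 2 765/2025 = 37.8% → Adjuster 2
Simple: Adjuster 1 592/946 = 62.6%, Adjuster 2 128/171 = 74.9% → Adjuster 2
Overall: Adjuster 1 805/1457 = 55.3%, Adjuster 2 1151/2657 = 43.3% → Adjuster 1
Adjuster 2 wins each claim group but Adjuster 1 wins overall — the comparison reverses. Adjuster 2's claims skew toward complex, which has a lower base rate.

Yes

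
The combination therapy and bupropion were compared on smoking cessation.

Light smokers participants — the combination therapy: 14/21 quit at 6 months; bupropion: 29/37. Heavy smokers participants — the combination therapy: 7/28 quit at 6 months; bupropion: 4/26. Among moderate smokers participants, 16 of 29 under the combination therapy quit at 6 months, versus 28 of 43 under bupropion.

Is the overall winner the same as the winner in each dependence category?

Light smokers: the combination therapy 14/21 = 66.7%, bupropion 29/37 = 78.4% → bupropion
Heavy smokers: the combination therapy 7/28 = 25.0%, bupropion 4/26 = 15.4% → the combination therapy
Moderate smokers: the combination therapy 16/29 = 55.2%, bupropion 28/43 = 65.1% → bupropion
Overall: the combination therapy 37/78 = 47.4%, bupropion 61/106 = 57.5% → bupropion
Neither sweeps: the combination therapy wins 1 of 3 groups, bupropion wins 2. Bupropion wins overall but not every group — no Simpson reversal.

No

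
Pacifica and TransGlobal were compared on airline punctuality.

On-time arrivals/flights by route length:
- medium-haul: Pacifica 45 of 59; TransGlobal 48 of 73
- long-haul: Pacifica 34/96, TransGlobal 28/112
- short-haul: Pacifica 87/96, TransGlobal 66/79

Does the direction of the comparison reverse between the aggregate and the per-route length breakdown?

Medium-haul: Pacifica 45/59 = 76.3%, TransGlobal 48/73 = 65.8% → Pacifica
Long-haul: Pacifica 34/96 = 35.4%, TransGlobal 28/112 = 25.0% → Pacifica
Short-haul: Pacifica 87/96 = 90.6%, TransGlobal 66/79 = 83.5% → Pacifica
Overall: Pacifica 166/251 = 66.1%, TransGlobal 142/264 = 53.8% → Pacifica
Pacifica wins overall and in every route group — no reversal.

No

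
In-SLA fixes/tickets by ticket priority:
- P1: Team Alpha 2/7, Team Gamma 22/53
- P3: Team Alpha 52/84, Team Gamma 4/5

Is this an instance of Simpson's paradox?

P1: Team Alpha 2/7 = 28.6%, Team Gamma 22/53 = 41.5% → Team Gamma
P3: Team Alpha 52/84 = 61.9%, Team Gamma 4/5 = 80.0% → Team Gamma
Overall: Team Alpha 54/91 = 59.3%, Team Gamma 26/58 = 44.8% → Team Alpha
Team Gamma wins each ticket group but Team Alpha wins overall — the comparison reverses. Team Gamma's tickets skew toward P1, which has a lower base rate.

Yes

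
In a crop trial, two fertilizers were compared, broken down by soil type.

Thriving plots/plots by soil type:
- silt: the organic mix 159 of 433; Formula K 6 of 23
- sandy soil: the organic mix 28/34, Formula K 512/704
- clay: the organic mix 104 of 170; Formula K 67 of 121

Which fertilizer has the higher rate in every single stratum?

the organic mix

Silt: the organic mix 159/433 = 36.7%, Formula K 6/23 = 26.1% → the organic mix
Sandy soil: the organic mix 28/34 = 82.4%, Formula K 512/704 = 72.7% → the organic mix
Clay: the organic mix 104/170 = 61.2%, Formula K 67/121 = 55.4% → the organic mix
The organic mix has the higher rate in all 3 groups.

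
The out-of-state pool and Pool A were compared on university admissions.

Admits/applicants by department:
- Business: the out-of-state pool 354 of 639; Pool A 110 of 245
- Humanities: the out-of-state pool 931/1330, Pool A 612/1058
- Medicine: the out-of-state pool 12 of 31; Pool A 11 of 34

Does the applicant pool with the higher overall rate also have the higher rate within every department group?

Yes

Business: the out-of-state pool 354/639 = 55.4%, Pool A 110/245 = 44.9% → the out-of-state pool
Humanities: the out-of-state pool 931/1330 = 70.0%, Pool A 612/1058 = 57.8% → the out-of-state pool
Medicine: the out-of-state pool 12/31 = 38.7%, Pool A 11/34 = 32.4% → the out-of-state pool
Overall: the out-of-state pool 1297/2000 = 64.8%, Pool A 733/1337 = 54.8% → the out-of-state pool
The out-of-state pool wins overall and in every department group — no reversal.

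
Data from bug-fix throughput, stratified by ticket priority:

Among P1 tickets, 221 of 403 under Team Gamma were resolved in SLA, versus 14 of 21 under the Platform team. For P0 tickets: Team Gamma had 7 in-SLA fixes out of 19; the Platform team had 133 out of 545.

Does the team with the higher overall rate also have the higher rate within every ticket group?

No

P1: Team Gamma 221/403 = 54.8%, the Platform team 14/21 = 66.7% → the Platform team
P0: Team Gamma 7/19 = 36.8%, the Platform team 133/545 = 24.4% → Team Gamma
Overall: Team Gamma 228/422 = 54.0%, the Platform team 147/566 = 26.0% → Team Gamma
Neither sweeps: Team Gamma wins 1 of 2 groups, the Platform team wins 1. Team Gamma wins overall but not every group — no Simpson reversal.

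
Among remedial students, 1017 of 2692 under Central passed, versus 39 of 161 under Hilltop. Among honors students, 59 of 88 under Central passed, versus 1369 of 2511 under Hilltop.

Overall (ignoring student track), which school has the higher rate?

Remedial: Central 1017/2692 = 37.8%, Hilltop 39/161 = 24.2% → Central
Honors: Central 59/88 = 67.0%, Hilltop 1369/2511 = 54.5% → Central
Overall: Central 1076/2780 = 38.7%, Hilltop 1408/2672 = 52.7% → Hilltop
(Central wins every student group but Hilltop wins overall — Central's students skew toward the low-rate remedial group.)

Hilltop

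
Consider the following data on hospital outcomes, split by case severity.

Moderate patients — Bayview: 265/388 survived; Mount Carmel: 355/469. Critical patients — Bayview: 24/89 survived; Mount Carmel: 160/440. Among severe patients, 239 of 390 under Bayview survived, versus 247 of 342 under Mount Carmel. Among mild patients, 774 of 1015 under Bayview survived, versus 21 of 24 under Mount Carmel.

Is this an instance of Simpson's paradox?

Yes

Moderate: Bayview 265/388 = 68.3%, Mount Carmel 355/469 = 75.7% → Mount Carmel
Critical: Bayview 24/89 = 27.0%, Mount Carmel 160/440 = 36.4% → Mount Carmel
Severe: Bayview 239/390 = 61.3%, Mount Carmel 247/342 = 72.2% → Mount Carmel
Mild: Bayview 774/1015 = 76.3%, Mount Carmel 21/24 = 87.5% → Mount Carmel
Overall: Bayview 1302/1882 = 69.2%, Mount Carmel 783/1275 = 61.4% → Bayview
Mount Carmel wins each case group but Bayview wins overall — the comparison reverses. Mount Carmel's patients skew toward critical, which has a lower base rate.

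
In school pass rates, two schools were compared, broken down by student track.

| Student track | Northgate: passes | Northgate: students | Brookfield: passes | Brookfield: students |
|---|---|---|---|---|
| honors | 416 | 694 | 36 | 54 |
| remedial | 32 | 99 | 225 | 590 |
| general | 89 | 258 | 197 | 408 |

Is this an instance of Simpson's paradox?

Yes

Honors: Northgate 416/694 = 59.9%, Brookfield 36/54 = 66.7% → Brookfield
Remedial: Northgate 32/99 = 32.3%, Brookfield 225/590 = 38.1% → Brookfield
General: Northgate 89/258 = 34.5%, Brookfield 197/408 = 48.3% → Brookfield
Overall: Northgate 537/1051 = 51.1%, Brookfield 458/1052 = 43.5% → Northgate
Brookfield wins each student group but Northgate wins overall — the comparison reverses. Brookfield's students skew toward remedial, which has a lower base rate.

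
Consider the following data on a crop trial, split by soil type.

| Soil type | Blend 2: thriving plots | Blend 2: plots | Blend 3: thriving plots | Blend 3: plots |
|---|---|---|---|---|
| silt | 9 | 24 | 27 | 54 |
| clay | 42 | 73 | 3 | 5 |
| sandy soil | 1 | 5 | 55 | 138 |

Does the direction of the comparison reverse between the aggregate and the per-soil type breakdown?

Yes

Silt: Blend 2 9/24 = 37.5%, Blend 3 27/54 = 50.0% → Blend 3
Clay: Blend 2 42/73 = 57.5%, Blend 3 3/5 = 60.0% → Blend 3
Sandy soil: Blend 2 1/5 = 20.0%, Blend 3 55/138 = 39.9% → Blend 3
Overall: Blend 2 52/102 = 51.0%, Blend 3 85/197 = 43.1% → Blend 2
Blend 3 wins each soil group but Blend 2 wins overall — the comparison reverses. Blend 3's plots skew toward sandy soil, which has a lower base rate.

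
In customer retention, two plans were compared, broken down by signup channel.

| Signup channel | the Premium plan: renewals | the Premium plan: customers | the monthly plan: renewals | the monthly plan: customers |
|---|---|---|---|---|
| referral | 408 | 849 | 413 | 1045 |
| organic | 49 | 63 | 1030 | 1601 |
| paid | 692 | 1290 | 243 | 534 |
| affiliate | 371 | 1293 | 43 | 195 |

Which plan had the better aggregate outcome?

Referral: the Premium plan 408/849 = 48.1%, the monthly plan 413/1045 = 39.5% → the Premium plan
Organic: the Premium plan 49/63 = 77.8%, the monthly plan 1030/1601 = 64.3% → the Premium plan
Paid: the Premium plan 692/1290 = 53.6%, the monthly plan 243/534 = 45.5% → the Premium plan
Affiliate: the Premium plan 371/1293 = 28.7%, the monthly plan 43/195 = 22.1% → the Premium plan
Overall: the Premium plan 1520/3495 = 43.5%, the monthly plan 1729/3375 = 51.2% → the monthly plan
(The Premium plan wins every signup group but the monthly plan wins overall — the Premium plan's customers skew toward the low-rate affiliate group.)

the monthly plan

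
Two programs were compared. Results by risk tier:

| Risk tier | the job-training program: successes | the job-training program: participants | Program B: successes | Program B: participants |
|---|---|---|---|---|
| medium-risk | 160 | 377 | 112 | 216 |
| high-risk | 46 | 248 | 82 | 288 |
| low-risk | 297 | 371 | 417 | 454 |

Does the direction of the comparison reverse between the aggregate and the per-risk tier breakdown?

Medium-risk: the job-training program 160/377 = 42.4%, Program B 112/216 = 51.9% → Program B
High-risk: the job-training program 46/248 = 18.5%, Program B 82/288 = 28.5% → Program B
Low-risk: the job-training program 297/371 = 80.1%, Program B 417/454 = 91.9% → Program B
Overall: the job-training program 503/996 = 50.5%, Program B 611/958 = 63.8% → Program B
Program B wins overall and in every risk group — no reversal.

No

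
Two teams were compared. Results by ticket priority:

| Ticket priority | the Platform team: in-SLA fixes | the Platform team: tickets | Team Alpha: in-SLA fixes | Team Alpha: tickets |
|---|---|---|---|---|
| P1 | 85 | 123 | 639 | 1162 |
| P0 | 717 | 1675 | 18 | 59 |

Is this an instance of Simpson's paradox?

Yes

P1: the Platform team 85/123 = 69.1%, Team Alpha 639/1162 = 55.0% → the Platform team
P0: the Platform team 717/1675 = 42.8%, Team Alpha 18/59 = 30.5% → the Platform team
Overall: the Platform team 802/1798 = 44.6%, Team Alpha 657/1221 = 53.8% → Team Alpha
The Platform team wins each ticket group but Team Alpha wins overall — the comparison reverses. The Platform team's tickets skew toward P0, which has a lower base rate.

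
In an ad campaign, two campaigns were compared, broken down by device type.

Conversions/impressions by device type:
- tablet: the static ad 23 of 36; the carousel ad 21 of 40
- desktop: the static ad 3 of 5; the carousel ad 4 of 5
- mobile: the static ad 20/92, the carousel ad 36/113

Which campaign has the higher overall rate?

the carousel ad

Tablet: the static ad 23/36 = 63.9%, the carousel ad 21/40 = 52.5% → the static ad
Desktop: the static ad 3/5 = 60.0%, the carousel ad 4/5 = 80.0% → the carousel ad
Mobile: the static ad 20/92 = 21.7%, the carousel ad 36/113 = 31.9% → the carousel ad
Overall: the static ad 46/133 = 34.6%, the carousel ad 61/158 = 38.6% → the carousel ad
(Neither sweeps every device group, but the carousel ad has the higher pooled rate.)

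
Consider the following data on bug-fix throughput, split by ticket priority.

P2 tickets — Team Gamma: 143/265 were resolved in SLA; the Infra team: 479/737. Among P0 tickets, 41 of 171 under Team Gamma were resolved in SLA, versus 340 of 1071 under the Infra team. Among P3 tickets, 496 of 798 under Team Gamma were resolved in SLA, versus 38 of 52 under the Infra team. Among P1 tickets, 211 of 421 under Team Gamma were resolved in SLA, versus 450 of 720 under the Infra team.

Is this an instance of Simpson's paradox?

P2: Team Gamma 143/265 = 54.0%, the Infra team 479/737 = 65.0% → the Infra team
P0: Team Gamma 41/171 = 24.0%, the Infra team 340/1071 = 31.7% → the Infra team
P3: Team Gamma 496/798 = 62.2%, the Infra team 38/52 = 73.1% → the Infra team
P1: Team Gamma 211/421 = 50.1%, the Infra team 450/720 = 62.5% → the Infra team
Overall: Team Gamma 891/1655 = 53.8%, the Infra team 1307/2580 = 50.7% → Team Gamma
The Infra team wins each ticket group but Team Gamma wins overall — the comparison reverses. The Infra team's tickets skew toward P0, which has a lower base rate.

Yes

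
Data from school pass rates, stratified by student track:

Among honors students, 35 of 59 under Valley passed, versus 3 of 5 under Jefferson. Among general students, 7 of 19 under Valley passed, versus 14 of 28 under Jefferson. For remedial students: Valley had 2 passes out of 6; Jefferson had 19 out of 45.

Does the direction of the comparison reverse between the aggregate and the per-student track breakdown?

Honors: Valley 35/59 = 59.3%, Jefferson 3/5 = 60.0% → Jefferson
General: Valley 7/19 = 36.8%, Jefferson 14/28 = 50.0% → Jefferson
Remedial: Valley 2/6 = 33.3%, Jefferson 19/45 = 42.2% → Jefferson
Overall: Valley 44/84 = 52.4%, Jefferson 36/78 = 46.2% → Valley
Jefferson wins each student group but Valley wins overall — the comparison reverses. Jefferson's students skew toward remedial, which has a lower base rate.

Yes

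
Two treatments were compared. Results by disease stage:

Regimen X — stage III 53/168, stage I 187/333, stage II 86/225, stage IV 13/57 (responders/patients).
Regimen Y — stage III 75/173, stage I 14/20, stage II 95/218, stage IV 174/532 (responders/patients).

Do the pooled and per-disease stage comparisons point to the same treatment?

Stage III: Regimen X 53/168 = 31.5%, Regimen Y 75/173 = 43.4% → Regimen Y
Stage I: Regimen X 187/333 = 56.2%, Regimen Y 14/20 = 70.0% → Regimen Y
Stage II: Regimen X 86/225 = 38.2%, Regimen Y 95/218 = 43.6% → Regimen Y
Stage IV: Regimen X 13/57 = 22.8%, Regimen Y 174/532 = 32.7% → Regimen Y
Overall: Regimen X 339/783 = 43.3%, Regimen Y 358/943 = 38.0% → Regimen X
Regimen Y wins each disease group but Regimen X wins overall — the comparison reverses. Regimen Y's patients skew toward stage IV, which has a lower base rate.

No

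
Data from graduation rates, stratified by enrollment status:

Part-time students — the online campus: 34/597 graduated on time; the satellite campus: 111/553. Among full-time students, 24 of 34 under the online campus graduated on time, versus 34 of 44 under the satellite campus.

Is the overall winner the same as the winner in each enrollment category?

Part-time: the online campus 34/597 = 5.7%, the satellite campus 111/553 = 20.1% → the satellite campus
Full-time: the online campus 24/34 = 70.6%, the satellite campus 34/44 = 77.3% → the satellite campus
Overall: the online campus 58/631 = 9.2%, the satellite campus 145/597 = 24.3% → the satellite campus
The satellite campus wins overall and in every enrollment group — no reversal.

Yes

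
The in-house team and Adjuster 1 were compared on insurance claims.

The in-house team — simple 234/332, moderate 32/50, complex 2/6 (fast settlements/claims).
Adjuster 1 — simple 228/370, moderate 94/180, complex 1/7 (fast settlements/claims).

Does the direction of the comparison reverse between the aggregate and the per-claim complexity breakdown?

No

Simple: the in-house team 234/332 = 70.5%, Adjuster 1 228/370 = 61.6% → the in-house team
Moderate: the in-house team 32/50 = 64.0%, Adjuster 1 94/180 = 52.2% → the in-house team
Complex: the in-house team 2/6 = 33.3%, Adjuster 1 1/7 = 14.3% → the in-house team
Overall: the in-house team 268/388 = 69.1%, Adjuster 1 323/557 = 58.0% → the in-house team
The in-house team wins overall and in every claim group — no reversal.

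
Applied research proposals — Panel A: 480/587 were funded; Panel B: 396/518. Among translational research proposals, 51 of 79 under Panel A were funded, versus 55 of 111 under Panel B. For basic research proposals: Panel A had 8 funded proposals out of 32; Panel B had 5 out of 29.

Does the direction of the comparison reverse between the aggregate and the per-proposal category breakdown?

Applied research: Panel A 480/587 = 81.8%, Panel B 396/518 = 76.4% → Panel A
Translational research: Panel A 51/79 = 64.6%, Panel B 55/111 = 49.5% → Panel A
Basic research: Panel A 8/32 = 25.0%, Panel B 5/29 = 17.2% → Panel A
Overall: Panel A 539/698 = 77.2%, Panel B 456/658 = 69.3% → Panel A
Panel A wins overall and in every proposal group — no reversal.

No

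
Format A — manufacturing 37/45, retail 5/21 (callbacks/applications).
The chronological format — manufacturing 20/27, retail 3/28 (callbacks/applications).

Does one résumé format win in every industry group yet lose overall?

Manufacturing: Format A 37/45 = 82.2%, the chronological format 20/27 = 74.1% → Format A
Retail: Format A 5/21 = 23.8%, the chronological format 3/28 = 10.7% → Format A
Overall: Format A 42/66 = 63.6%, the chronological format 23/55 = 41.8% → Format A
Format A wins overall and in every industry group — no reversal.

No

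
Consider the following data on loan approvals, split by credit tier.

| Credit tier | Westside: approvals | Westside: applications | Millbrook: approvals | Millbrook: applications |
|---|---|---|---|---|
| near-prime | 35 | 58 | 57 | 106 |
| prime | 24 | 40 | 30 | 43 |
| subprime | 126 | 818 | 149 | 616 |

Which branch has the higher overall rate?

Millbrook

Near-prime: Westside 35/58 = 60.3%, Millbrook 57/106 = 53.8% → Westside
Prime: Westside 24/40 = 60.0%, Millbrook 30/43 = 69.8% → Millbrook
Subprime: Westside 126/818 = 15.4%, Millbrook 149/616 = 24.2% → Millbrook
Overall: Westside 185/916 = 20.2%, Millbrook 236/765 = 30.8% → Millbrook
(Neither sweeps every credit group, but Millbrook has the higher pooled rate.)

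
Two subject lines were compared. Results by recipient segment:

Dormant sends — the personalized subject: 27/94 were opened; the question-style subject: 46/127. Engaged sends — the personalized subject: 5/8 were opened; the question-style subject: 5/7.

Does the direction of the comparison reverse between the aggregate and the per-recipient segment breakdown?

Dormant: the personalized subject 27/94 = 28.7%, the question-style subject 46/127 = 36.2% → the question-style subject
Engaged: the personalized subject 5/8 = 62.5%, the question-style subject 5/7 = 71.4% → the question-style subject
Overall: the personalized subject 32/102 = 31.4%, the question-style subject 51/134 = 38.1% → the question-style subject
The question-style subject wins overall and in every recipient group — no reversal.

No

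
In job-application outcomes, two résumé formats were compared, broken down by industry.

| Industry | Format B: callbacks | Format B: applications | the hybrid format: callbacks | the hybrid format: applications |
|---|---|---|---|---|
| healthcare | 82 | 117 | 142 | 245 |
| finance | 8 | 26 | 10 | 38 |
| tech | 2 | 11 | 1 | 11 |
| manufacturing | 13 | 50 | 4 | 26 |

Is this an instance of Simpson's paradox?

No

Healthcare: Format B 82/117 = 70.1%, the hybrid format 142/245 = 58.0% → Format B
Finance: Format B 8/26 = 30.8%, the hybrid format 10/38 = 26.3% → Format B
Tech: Format B 2/11 = 18.2%, the hybrid format 1/11 = 9.1% → Format B
Manufacturing: Format B 13/50 = 26.0%, the hybrid format 4/26 = 15.4% → Format B
Overall: Format B 105/204 = 51.5%, the hybrid format 157/320 = 49.1% → Format B
Format B wins overall and in every industry group — no reversal.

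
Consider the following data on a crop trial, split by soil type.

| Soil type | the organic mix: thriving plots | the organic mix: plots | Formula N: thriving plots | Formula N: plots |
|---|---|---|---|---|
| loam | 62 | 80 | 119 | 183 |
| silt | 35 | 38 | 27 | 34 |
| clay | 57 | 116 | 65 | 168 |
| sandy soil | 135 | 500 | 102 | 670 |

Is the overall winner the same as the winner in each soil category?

Yes

Loam: the organic mix 62/80 = 77.5%, Formula N 119/183 = 65.0% → the organic mix
Silt: the organic mix 35/38 = 92.1%, Formula N 27/34 = 79.4% → the organic mix
Clay: the organic mix 57/116 = 49.1%, Formula N 65/168 = 38.7% → the organic mix
Sandy soil: the organic mix 135/500 = 27.0%, Formula N 102/670 = 15.2% → the organic mix
Overall: the organic mix 289/734 = 39.4%, Formula N 313/1055 = 29.7% → the organic mix
The organic mix wins overall and in every soil group — no reversal.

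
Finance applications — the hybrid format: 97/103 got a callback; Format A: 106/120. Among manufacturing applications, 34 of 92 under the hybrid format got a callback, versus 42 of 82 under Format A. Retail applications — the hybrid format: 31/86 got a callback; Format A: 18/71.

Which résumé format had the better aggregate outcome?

Finance: the hybrid format 97/103 = 94.2%, Format A 106/120 = 88.3% → the hybrid format
Manufacturing: the hybrid format 34/92 = 37.0%, Format A 42/82 = 51.2% → Format A
Retail: the hybrid format 31/86 = 36.0%, Format A 18/71 = 25.4% → the hybrid format
Overall: the hybrid format 162/281 = 57.7%, Format A 166/273 = 60.8% → Format A
(Neither sweeps every industry group, but Format A has the higher pooled rate.)

Format A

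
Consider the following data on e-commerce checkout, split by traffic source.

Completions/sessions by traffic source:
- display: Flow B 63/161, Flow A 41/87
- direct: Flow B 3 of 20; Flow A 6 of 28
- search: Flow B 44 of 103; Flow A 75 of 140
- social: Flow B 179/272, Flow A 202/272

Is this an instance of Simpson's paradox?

Display: Flow B 63/161 = 39.1%, Flow A 41/87 = 47.1% → Flow A
Direct: Flow B 3/20 = 15.0%, Flow A 6/28 = 21.4% → Flow A
Search: Flow B 44/103 = 42.7%, Flow A 75/140 = 53.6% → Flow A
Social: Flow B 179/272 = 65.8%, Flow A 202/272 = 74.3% → Flow A
Overall: Flow B 289/556 = 52.0%, Flow A 324/527 = 61.5% → Flow A
Flow A wins overall and in every traffic group — no reversal.

No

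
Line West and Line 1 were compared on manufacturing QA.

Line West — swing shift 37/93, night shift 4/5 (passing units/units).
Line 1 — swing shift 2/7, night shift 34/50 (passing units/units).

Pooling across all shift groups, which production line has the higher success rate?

Line 1

Swing shift: Line West 37/93 = 39.8%, Line 1 2/7 = 28.6% → Line West
Night shift: Line West 4/5 = 80.0%, Line 1 34/50 = 68.0% → Line West
Overall: Line West 41/98 = 41.8%, Line 1 36/57 = 63.2% → Line 1
(Line West wins every shift group but Line 1 wins overall — Line West's units skew toward the low-rate swing shift group.)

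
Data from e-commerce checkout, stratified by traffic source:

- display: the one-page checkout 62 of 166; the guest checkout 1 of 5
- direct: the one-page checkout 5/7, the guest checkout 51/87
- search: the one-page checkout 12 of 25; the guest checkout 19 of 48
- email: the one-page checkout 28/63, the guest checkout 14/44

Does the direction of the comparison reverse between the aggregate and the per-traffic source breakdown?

Display: the one-page checkout 62/166 = 37.3%, the guest checkout 1/5 = 20.0% → the one-page checkout
Direct: the one-page checkout 5/7 = 71.4%, the guest checkout 51/87 = 58.6% → the one-page checkout
Search: the one-page checkout 12/25 = 48.0%, the guest checkout 19/48 = 39.6% → the one-page checkout
Email: the one-page checkout 28/63 = 44.4%, the guest checkout 14/44 = 31.8% → the one-page checkout
Overall: the one-page checkout 107/261 = 41.0%, the guest checkout 85/184 = 46.2% → the guest checkout
The one-page checkout wins each traffic group but the guest checkout wins overall — the comparison reverses. The one-page checkout's sessions skew toward display, which has a lower base rate.

Yes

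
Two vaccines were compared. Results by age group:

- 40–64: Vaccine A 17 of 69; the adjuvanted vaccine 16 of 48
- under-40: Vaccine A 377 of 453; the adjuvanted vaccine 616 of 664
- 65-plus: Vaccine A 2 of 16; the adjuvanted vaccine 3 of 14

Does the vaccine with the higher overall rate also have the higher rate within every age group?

40–64: Vaccine A 17/69 = 24.6%, the adjuvanted vaccine 16/48 = 33.3% → the adjuvanted vaccine
Under-40: Vaccine A 377/453 = 83.2%, the adjuvanted vaccine 616/664 = 92.8% → the adjuvanted vaccine
65-plus: Vaccine A 2/16 = 12.5%, the adjuvanted vaccine 3/14 = 21.4% → the adjuvanted vaccine
Overall: Vaccine A 396/538 = 73.6%, the adjuvanted vaccine 635/726 = 87.5% → the adjuvanted vaccine
The adjuvanted vaccine wins overall and in every age group — no reversal.

Yes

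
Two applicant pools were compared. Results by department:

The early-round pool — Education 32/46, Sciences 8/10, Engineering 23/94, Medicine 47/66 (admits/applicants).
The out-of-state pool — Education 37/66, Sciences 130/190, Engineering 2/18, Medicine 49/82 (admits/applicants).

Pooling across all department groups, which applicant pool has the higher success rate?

Education: the early-round pool 32/46 = 69.6%, the out-of-state pool 37/66 = 56.1% → the early-round pool
Sciences: the early-round pool 8/10 = 80.0%, the out-of-state pool 130/190 = 68.4% → the early-round pool
Engineering: the early-round pool 23/94 = 24.5%, the out-of-state pool 2/18 = 11.1% → the early-round pool
Medicine: the early-round pool 47/66 = 71.2%, the out-of-state pool 49/82 = 59.8% → the early-round pool
Overall: the early-round pool 110/216 = 50.9%, the out-of-state pool 218/356 = 61.2% → the out-of-state pool
(The early-round pool wins every department group but the out-of-state pool wins overall — the early-round pool's applicants skew toward the low-rate Engineering group.)

the out-of-state pool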